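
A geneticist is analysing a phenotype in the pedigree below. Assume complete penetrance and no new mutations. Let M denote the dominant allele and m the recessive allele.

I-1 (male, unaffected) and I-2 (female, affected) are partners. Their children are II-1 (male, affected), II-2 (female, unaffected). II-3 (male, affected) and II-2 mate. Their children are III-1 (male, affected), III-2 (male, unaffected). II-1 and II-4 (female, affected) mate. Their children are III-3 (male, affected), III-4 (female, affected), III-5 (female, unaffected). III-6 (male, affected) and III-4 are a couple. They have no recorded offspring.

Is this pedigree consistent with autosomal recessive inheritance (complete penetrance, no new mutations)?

Under autosomal recessive, III-5 (unaffected, female) cannot arise from II-1 (affected) × II-4 (affected).

No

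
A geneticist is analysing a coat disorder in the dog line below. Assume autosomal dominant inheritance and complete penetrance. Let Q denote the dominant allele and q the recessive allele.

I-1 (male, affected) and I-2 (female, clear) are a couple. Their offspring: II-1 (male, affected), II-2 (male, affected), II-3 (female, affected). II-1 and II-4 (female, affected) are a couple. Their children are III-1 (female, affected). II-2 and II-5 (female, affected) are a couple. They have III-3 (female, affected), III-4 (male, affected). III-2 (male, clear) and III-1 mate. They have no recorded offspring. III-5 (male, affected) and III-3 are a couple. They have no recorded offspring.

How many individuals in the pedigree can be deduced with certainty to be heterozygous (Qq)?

Obligate heterozygotes: II-1 is affected so carries Q and received q from I-2 (qq), so II-1 is Qq; II-2 is affected so carries Q and received q from I-2 (qq), so II-2 is Qq; II-3 is affected so carries Q and received q from I-2 (qq), so II-3 is Qq.
Every other individual is either homozygous by phenotype or has at least one consistent homozygous assignment, so the count is 3.

3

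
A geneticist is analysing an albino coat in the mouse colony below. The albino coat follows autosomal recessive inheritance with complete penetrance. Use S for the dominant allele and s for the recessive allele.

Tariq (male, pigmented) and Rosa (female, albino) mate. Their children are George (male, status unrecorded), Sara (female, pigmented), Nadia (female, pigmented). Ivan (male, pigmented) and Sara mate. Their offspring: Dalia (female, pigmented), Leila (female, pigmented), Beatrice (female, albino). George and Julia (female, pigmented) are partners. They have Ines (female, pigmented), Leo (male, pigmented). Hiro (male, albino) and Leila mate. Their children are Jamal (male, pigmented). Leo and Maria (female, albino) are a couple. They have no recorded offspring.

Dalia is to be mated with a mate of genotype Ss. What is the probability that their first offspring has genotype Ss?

Ivan is pigmented so carries S and passed s to Beatrice (ss), so Ivan is Ss.
Sara is pigmented so carries S and received s from Rosa (ss), so Sara is Ss.
Dalia is a pigmented offspring of Ivan (Ss) × Sara (Ss), whose cross gives 1/4 SS : 1/2 Ss : 1/4 ss; conditioning on being pigmented, Dalia is SS with probability 1/3, Ss with probability 2/3.
Summing over parental genotype combinations, P(offspring has genotype Ss) = 1/3·1/2 + 2/3·1/2 = 1/2.

1/2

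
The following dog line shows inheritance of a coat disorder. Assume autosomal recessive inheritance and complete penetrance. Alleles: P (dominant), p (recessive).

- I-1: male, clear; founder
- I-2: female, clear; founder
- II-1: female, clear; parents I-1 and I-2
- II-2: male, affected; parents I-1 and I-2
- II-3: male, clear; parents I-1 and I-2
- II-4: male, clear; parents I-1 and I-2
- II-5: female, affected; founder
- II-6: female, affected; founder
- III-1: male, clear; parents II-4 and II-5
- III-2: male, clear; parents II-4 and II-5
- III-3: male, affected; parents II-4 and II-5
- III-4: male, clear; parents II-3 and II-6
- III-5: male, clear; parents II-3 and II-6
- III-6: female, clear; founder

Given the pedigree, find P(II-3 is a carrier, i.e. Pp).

1/3

I-1 is clear so carries P and passed p to II-2 (pp), so I-1 is Pp.
I-2 is clear so carries P and passed p to II-2 (pp), so I-2 is Pp.
Their cross gives offspring ratios 1/4 PP : 1/2 Pp : 1/4 pp. Conditioning on II-3 being clear, P(Pp) = 1/2 / 3/4 = 2/3 before taking II-3's own offspring into account.
II-6 is affected, so II-6 is pp.
Now use II-3's offspring. Probability of each recorded status — clear son III-4: 1/2 if II-3 is Pp, 1 if PP; clear son III-5: 1/2 if II-3 is Pp, 1 if PP.
Bayes: P(Pp) = 2/3·1/4 / (2/3·1/4 + 1/3·1) = 1/3.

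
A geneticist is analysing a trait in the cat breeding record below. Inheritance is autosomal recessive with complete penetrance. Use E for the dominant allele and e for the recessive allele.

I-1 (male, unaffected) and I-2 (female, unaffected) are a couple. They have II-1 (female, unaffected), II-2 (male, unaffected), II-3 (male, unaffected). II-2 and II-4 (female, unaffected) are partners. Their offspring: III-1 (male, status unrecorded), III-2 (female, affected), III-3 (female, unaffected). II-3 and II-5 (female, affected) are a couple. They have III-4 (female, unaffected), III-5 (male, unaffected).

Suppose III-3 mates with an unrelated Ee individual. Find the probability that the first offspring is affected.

II-2 is unaffected so carries E and passed e to III-2 (ee), so II-2 is Ee.
II-4 is unaffected so carries E and passed e to III-2 (ee), so II-4 is Ee.
III-3 is an unaffected offspring of II-2 (Ee) × II-4 (Ee), whose cross gives 1/4 EE : 1/2 Ee : 1/4 ee; conditioning on being unaffected, III-3 is EE with probability 1/3, Ee with probability 2/3.
Summing over parental genotype combinations, P(offspring is affected) = 2/3·1/4 = 1/6.

1/6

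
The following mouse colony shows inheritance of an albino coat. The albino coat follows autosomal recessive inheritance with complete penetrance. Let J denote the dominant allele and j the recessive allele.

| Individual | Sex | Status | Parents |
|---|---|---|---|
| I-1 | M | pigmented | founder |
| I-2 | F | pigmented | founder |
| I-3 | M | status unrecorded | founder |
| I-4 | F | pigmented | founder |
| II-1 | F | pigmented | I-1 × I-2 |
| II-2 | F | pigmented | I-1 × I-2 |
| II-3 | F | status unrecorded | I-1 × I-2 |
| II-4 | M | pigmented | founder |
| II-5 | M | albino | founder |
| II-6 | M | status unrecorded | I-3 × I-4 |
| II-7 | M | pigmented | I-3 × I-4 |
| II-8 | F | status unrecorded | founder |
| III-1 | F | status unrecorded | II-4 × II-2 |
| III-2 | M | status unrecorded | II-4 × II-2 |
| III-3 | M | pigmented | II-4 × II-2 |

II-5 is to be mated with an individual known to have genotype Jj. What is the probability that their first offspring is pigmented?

II-5 is albino, so II-5 is jj.
The cross gives 1/2 Jj : 1/2 jj, so P(offspring is pigmented) = 1/2.

1/2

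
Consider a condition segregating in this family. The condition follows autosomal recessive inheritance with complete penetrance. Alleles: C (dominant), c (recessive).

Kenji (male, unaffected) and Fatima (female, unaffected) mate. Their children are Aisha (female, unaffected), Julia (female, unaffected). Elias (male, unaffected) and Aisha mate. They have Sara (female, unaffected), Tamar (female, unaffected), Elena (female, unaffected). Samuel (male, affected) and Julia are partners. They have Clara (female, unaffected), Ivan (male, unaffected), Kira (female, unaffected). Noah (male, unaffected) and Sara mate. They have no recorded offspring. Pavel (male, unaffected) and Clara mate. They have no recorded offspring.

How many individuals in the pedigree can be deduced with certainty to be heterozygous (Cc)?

3

Obligate heterozygotes: Clara is unaffected so carries C and received c from Samuel (cc), so Clara is Cc; Ivan is unaffected so carries C and received c from Samuel (cc), so Ivan is Cc; Kira is unaffected so carries C and received c from Samuel (cc), so Kira is Cc.
Every other individual is either homozygous by phenotype or has at least one consistent homozygous assignment, so the count is 3.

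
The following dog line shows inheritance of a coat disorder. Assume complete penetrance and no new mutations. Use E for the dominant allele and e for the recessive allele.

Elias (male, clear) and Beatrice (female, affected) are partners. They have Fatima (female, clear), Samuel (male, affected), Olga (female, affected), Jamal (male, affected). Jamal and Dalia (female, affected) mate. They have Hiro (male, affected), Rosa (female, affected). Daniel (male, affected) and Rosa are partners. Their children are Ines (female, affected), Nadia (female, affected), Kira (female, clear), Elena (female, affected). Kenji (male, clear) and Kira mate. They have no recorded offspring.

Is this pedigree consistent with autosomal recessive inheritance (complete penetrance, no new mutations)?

No

Under autosomal recessive, Kira (clear, female) cannot arise from Daniel (affected) × Rosa (affected).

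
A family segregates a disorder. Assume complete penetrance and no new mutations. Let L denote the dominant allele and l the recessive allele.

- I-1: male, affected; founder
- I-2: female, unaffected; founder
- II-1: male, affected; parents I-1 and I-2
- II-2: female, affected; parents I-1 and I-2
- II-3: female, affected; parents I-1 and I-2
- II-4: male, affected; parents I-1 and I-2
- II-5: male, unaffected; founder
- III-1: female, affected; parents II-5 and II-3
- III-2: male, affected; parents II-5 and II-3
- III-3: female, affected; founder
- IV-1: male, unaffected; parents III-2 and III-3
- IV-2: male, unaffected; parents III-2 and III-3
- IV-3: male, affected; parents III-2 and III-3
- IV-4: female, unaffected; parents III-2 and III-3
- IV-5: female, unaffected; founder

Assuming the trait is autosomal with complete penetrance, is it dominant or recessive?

III-2 and III-3 are both affected yet have an unaffected child IV-1. Under a recessive model two affected parents are homozygous and every child would be affected, so the trait cannot be recessive.

dominant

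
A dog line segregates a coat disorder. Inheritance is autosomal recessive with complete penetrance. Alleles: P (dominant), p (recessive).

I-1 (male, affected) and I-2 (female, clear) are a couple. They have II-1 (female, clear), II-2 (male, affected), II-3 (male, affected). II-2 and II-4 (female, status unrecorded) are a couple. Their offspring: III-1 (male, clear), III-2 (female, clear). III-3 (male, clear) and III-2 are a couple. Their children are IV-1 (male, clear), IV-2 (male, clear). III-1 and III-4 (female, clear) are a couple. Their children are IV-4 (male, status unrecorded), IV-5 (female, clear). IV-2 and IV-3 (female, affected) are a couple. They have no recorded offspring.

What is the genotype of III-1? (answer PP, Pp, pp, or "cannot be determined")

From phenotype alone, III-1 is PP or Pp.
III-1 is clear so carries P and received p from II-2 (pp), so III-1 is Pp.

Pp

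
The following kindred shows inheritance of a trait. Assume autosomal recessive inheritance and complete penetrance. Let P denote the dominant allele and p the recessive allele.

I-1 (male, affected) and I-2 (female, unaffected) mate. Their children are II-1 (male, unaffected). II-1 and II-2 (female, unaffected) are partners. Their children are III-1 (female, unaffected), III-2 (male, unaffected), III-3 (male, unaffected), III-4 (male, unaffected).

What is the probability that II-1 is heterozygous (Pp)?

1

II-1 is unaffected so carries P and received p from I-1 (pp), so II-1 is Pp, giving P(Pp) = 1.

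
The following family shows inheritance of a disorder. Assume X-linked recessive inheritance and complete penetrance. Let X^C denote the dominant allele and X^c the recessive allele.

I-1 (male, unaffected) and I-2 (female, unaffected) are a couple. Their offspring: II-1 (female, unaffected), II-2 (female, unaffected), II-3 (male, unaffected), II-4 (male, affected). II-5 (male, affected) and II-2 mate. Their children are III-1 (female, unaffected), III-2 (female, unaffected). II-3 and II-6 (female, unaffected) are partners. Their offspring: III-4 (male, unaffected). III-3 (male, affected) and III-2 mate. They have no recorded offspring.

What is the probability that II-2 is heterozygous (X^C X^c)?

I-1 is unaffected, so I-1 is X^C Y.
I-2 is unaffected so carries C and passed c to II-4 (X^c Y), so I-2 is X^C X^c.
Their cross gives offspring ratios 1/2 X^C X^C : 1/2 X^C X^c. Conditioning on II-2 being unaffected, P(X^C X^c) = 1/2 / 1 = 1/2 before taking II-2's own offspring into account.
II-5 is affected, so II-5 is X^c Y.
Now use II-2's offspring. Probability of each recorded status — unaffected daughter III-1: 1/2 if II-2 is X^C X^c, 1 if X^C X^C; unaffected daughter III-2: 1/2 if II-2 is X^C X^c, 1 if X^C X^C.
Bayes: P(X^C X^c) = 1/2·1/4 / (1/2·1/4 + 1/2·1) = 1/5.

1/5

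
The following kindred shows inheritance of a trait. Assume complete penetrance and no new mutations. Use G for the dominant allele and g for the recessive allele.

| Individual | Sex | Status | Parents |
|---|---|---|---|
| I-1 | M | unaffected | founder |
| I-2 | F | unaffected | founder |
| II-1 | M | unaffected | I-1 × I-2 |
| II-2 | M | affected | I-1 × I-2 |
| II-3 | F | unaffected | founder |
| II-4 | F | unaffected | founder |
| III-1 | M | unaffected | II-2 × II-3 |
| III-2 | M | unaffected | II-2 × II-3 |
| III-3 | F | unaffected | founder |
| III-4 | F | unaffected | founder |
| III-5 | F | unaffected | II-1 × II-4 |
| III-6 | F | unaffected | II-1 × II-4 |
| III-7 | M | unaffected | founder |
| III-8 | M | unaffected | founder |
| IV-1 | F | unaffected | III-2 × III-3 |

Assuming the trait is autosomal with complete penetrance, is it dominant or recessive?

I-1 and I-2 are both unaffected yet have an affected child II-2. Under dominance, an affected child requires at least one affected parent, so the trait cannot be dominant.

recessive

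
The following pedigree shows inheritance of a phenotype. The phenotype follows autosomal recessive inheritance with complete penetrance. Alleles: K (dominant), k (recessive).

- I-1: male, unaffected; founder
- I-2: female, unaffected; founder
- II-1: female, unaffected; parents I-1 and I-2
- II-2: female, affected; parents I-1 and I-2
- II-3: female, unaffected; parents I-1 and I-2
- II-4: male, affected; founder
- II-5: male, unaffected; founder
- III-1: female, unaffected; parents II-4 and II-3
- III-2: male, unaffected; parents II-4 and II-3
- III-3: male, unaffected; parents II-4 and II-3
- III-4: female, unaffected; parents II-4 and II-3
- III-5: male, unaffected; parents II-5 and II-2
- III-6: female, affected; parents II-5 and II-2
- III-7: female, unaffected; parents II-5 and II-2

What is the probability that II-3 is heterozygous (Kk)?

I-1 is unaffected so carries K and passed k to II-2 (kk), so I-1 is Kk.
I-2 is unaffected so carries K and passed k to II-2 (kk), so I-2 is Kk.
Their cross gives offspring ratios 1/4 KK : 1/2 Kk : 1/4 kk. Conditioning on II-3 being unaffected, P(Kk) = 1/2 / 3/4 = 2/3 before taking II-3's own offspring into account.
II-4 is affected, so II-4 is kk.
Now use II-3's offspring. Probability of each recorded status — unaffected daughter III-1: 1/2 if II-3 is Kk, 1 if KK; unaffected son III-2: 1/2 if II-3 is Kk, 1 if KK; unaffected son III-3: 1/2 if II-3 is Kk, 1 if KK; unaffected daughter III-4: 1/2 if II-3 is Kk, 1 if KK.
Bayes: P(Kk) = 2/3·1/16 / (2/3·1/16 + 1/3·1) = 1/9.

1/9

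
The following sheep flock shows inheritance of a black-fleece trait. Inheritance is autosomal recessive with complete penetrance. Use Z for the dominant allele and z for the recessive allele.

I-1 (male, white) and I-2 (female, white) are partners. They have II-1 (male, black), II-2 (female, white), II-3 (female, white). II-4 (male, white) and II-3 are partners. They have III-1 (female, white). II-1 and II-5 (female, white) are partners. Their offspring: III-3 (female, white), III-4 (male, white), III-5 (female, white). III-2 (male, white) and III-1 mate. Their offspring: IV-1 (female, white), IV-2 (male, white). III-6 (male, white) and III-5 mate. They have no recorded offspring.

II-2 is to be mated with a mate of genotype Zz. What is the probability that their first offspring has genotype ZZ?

I-1 is white so carries Z and passed z to II-1 (zz), so I-1 is Zz.
I-2 is white so carries Z and passed z to II-1 (zz), so I-2 is Zz.
II-2 is a white offspring of I-1 (Zz) × I-2 (Zz), whose cross gives 1/4 ZZ : 1/2 Zz : 1/4 zz; conditioning on being white, II-2 is ZZ with probability 1/3, Zz with probability 2/3.
Summing over parental genotype combinations, P(offspring has genotype ZZ) = 1/3·1/2 + 2/3·1/4 = 1/3.

1/3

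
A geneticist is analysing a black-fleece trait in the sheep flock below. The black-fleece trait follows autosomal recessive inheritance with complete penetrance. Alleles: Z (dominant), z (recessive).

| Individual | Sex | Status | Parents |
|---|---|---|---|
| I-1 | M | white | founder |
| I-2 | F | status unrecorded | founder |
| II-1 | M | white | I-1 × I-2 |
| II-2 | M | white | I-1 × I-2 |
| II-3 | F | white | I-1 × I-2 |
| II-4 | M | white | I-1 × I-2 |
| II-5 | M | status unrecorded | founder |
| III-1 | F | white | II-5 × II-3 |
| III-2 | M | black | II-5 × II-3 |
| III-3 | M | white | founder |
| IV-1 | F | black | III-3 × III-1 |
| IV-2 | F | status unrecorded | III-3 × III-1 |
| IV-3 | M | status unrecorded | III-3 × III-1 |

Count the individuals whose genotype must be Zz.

Obligate heterozygotes: II-3 is white so carries Z and passed z to III-2 (zz), so II-3 is Zz; III-1 is white so carries Z and passed z to IV-1 (zz), so III-1 is Zz; III-3 is white so carries Z and passed z to IV-1 (zz), so III-3 is Zz.
Every other individual is either homozygous by phenotype or has at least one consistent homozygous assignment, so the count is 3.

3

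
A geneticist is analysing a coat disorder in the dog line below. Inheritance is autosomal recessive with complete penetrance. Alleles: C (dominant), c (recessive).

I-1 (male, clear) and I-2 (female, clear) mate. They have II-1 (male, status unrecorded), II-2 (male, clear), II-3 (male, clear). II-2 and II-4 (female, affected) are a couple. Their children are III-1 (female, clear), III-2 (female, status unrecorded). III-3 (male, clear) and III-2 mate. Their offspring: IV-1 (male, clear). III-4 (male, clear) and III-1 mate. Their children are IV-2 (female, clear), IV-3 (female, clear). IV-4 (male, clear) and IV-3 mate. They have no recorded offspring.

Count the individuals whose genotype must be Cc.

Obligate heterozygotes: III-1 is clear so carries C and received c from II-4 (cc), so III-1 is Cc.
Every other individual is either homozygous by phenotype or has at least one consistent homozygous assignment, so the count is 1.

1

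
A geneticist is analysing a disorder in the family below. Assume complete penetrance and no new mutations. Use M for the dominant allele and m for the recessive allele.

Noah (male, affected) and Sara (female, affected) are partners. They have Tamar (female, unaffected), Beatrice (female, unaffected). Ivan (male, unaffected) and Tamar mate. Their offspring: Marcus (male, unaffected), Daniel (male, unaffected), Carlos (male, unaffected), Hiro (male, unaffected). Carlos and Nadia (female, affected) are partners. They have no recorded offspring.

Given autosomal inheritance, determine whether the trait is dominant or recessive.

Noah and Sara are both affected yet have an unaffected child Tamar. Under a recessive model two affected parents are homozygous and every child would be affected, so the trait cannot be recessive.

dominant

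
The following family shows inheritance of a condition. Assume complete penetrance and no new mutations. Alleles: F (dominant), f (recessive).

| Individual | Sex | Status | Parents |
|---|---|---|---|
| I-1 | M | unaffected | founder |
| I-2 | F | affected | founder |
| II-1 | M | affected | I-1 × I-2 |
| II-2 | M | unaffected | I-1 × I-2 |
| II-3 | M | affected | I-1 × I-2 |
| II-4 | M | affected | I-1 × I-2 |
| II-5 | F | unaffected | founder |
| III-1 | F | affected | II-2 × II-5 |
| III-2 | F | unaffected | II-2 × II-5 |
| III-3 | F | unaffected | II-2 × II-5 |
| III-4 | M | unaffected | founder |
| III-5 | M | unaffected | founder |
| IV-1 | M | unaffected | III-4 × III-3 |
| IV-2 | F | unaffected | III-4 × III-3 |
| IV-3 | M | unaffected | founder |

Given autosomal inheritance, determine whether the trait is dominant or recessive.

recessive

II-2 and II-5 are both unaffected yet have an affected child III-1. Under dominance, an affected child requires at least one affected parent, so the trait cannot be dominant.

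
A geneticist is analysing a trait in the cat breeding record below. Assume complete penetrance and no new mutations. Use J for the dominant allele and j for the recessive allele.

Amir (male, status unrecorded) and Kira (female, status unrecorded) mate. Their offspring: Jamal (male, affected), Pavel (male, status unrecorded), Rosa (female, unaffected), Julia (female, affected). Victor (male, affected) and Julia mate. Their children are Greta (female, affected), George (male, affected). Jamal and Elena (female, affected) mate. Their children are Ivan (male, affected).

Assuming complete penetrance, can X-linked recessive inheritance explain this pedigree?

Yes

A consistent assignment under X-linked recessive exists: Amir X^j Y, Kira X^J X^j, Jamal X^j Y, Pavel X^J Y, Rosa X^J X^j, Julia X^j X^j, Victor X^j Y, Elena X^j X^j, Greta X^j X^j, George X^j Y, Ivan X^j Y.
In this assignment every recorded phenotype matches its genotype and every non-founder's genotype is obtainable from its parents' genotypes, so the pedigree is consistent.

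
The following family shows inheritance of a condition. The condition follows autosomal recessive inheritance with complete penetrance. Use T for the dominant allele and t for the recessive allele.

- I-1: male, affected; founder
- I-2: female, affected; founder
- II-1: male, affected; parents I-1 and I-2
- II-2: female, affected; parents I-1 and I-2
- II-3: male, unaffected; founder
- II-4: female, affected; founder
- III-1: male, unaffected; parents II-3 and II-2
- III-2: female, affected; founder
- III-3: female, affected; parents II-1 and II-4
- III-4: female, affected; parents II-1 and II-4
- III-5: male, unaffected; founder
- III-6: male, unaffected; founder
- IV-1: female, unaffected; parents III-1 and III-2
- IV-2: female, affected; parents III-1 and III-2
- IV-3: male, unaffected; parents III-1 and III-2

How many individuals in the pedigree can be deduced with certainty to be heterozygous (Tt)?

Obligate heterozygotes: III-1 is unaffected so carries T and received t from II-2 (tt), so III-1 is Tt; IV-1 is unaffected so carries T and received t from III-2 (tt), so IV-1 is Tt; IV-3 is unaffected so carries T and received t from III-2 (tt), so IV-3 is Tt.
Every other individual is either homozygous by phenotype or has at least one consistent homozygous assignment, so the count is 3.

3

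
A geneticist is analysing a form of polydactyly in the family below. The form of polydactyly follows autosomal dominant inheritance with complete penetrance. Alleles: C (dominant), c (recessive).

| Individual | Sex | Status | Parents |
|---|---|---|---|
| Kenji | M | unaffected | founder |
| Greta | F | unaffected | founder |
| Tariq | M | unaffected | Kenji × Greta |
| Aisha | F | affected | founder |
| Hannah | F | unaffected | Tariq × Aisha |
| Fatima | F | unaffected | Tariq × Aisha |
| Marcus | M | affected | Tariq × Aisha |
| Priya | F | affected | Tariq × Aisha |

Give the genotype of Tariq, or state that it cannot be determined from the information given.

cc

Tariq is unaffected, so Tariq is cc.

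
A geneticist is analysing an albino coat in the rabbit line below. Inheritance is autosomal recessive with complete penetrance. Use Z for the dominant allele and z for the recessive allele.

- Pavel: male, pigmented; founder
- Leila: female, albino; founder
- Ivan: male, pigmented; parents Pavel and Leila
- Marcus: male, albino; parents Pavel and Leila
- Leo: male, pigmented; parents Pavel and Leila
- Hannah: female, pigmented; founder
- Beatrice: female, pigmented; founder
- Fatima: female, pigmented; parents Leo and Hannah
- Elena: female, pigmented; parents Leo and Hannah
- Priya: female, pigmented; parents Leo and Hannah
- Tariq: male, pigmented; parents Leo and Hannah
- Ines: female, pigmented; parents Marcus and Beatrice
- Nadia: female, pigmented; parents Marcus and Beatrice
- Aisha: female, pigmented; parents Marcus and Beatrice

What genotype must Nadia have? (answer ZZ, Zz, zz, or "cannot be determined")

Zz

From phenotype alone, Nadia is ZZ or Zz.
Nadia is pigmented so carries Z and received z from Marcus (zz), so Nadia is Zz.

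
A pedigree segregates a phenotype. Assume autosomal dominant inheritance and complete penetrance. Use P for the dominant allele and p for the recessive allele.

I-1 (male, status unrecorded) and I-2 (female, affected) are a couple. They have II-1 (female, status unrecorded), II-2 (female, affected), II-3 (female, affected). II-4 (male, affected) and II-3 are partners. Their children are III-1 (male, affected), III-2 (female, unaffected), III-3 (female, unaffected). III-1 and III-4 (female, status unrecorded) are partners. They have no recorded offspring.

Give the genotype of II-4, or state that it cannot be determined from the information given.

Pp

From phenotype alone, II-4 is PP or Pp.
II-4 is affected so carries P and passed p to III-2 (pp), so II-4 is Pp.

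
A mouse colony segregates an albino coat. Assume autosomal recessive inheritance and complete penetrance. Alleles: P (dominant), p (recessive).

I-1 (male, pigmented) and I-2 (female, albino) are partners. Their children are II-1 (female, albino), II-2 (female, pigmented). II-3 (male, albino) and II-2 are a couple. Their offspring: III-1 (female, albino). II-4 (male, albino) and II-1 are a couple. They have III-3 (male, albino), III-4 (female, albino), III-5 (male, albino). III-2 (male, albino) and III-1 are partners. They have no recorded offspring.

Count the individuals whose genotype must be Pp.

2

Obligate heterozygotes: I-1 is pigmented so carries P and passed p to II-1 (pp), so I-1 is Pp; II-2 is pigmented so carries P and received p from I-2 (pp), so II-2 is Pp.
Every other individual is either homozygous by phenotype or has at least one consistent homozygous assignment, so the count is 2.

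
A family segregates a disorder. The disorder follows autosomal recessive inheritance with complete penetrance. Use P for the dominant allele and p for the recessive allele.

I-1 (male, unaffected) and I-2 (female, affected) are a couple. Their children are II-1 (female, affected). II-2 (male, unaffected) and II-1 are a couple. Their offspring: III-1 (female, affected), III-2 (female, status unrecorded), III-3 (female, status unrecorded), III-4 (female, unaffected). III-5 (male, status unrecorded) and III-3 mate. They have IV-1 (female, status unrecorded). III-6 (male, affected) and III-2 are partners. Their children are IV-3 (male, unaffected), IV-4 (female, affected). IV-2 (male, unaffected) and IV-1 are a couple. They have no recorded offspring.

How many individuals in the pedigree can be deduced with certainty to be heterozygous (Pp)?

5

Obligate heterozygotes: I-1 is unaffected so carries P and passed p to II-1 (pp), so I-1 is Pp; II-2 is unaffected so carries P and passed p to III-1 (pp), so II-2 is Pp; III-2 passed P to IV-3 (Pp, whose p came from III-6) and received p from II-1 (pp), so III-2 is Pp; III-4 is unaffected so carries P and received p from II-1 (pp), so III-4 is Pp; IV-3 is unaffected so carries P and received p from III-6 (pp), so IV-3 is Pp.
Every other individual is either homozygous by phenotype or has at least one consistent homozygous assignment, so the count is 5.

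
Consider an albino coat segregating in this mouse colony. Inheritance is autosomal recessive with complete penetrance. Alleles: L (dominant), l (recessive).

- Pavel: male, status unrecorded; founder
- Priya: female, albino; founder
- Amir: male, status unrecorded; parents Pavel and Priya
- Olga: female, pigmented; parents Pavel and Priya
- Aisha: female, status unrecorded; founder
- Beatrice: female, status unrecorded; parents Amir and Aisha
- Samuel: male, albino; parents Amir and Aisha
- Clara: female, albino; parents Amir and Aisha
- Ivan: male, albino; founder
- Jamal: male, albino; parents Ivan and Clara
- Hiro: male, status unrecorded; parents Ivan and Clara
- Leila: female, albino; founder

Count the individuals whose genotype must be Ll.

Obligate heterozygotes: Olga is pigmented so carries L and received l from Priya (ll), so Olga is Ll.
Every other individual is either homozygous by phenotype or has at least one consistent homozygous assignment, so the count is 1.

1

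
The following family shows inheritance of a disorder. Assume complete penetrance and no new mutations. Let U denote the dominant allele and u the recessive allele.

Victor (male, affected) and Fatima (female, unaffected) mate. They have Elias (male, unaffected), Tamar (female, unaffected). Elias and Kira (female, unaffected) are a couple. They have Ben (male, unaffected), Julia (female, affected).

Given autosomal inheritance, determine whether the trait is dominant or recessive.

recessive

Elias and Kira are both unaffected yet have an affected child Julia. Under dominance, an affected child requires at least one affected parent, so the trait cannot be dominant.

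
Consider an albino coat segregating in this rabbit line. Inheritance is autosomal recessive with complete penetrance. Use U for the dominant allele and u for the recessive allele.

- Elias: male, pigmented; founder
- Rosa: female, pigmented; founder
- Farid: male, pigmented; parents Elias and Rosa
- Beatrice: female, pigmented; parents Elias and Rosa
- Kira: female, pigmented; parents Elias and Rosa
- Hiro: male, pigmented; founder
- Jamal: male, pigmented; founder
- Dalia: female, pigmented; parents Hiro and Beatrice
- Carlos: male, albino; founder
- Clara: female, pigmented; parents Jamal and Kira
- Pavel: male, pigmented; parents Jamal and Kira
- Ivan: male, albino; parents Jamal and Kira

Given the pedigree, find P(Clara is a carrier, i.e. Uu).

Jamal is pigmented so carries U and passed u to Ivan (uu), so Jamal is Uu.
Kira is pigmented so carries U and passed u to Ivan (uu), so Kira is Uu.
Their cross gives offspring ratios 1/4 UU : 1/2 Uu : 1/4 uu. Conditioning on Clara being pigmented, P(Uu) = 1/2 / 3/4 = 2/3.

2/3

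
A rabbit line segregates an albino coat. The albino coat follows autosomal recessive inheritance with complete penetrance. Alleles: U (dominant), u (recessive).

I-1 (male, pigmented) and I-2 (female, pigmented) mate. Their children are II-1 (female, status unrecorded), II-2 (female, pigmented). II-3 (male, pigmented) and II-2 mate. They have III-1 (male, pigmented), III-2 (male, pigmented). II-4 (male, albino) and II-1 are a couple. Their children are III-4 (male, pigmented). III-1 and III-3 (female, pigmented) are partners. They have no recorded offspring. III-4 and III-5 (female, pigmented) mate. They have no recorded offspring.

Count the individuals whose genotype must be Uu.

Obligate heterozygotes: III-4 is pigmented so carries U and received u from II-4 (uu), so III-4 is Uu.
Every other individual is either homozygous by phenotype or has at least one consistent homozygous assignment, so the count is 1.

1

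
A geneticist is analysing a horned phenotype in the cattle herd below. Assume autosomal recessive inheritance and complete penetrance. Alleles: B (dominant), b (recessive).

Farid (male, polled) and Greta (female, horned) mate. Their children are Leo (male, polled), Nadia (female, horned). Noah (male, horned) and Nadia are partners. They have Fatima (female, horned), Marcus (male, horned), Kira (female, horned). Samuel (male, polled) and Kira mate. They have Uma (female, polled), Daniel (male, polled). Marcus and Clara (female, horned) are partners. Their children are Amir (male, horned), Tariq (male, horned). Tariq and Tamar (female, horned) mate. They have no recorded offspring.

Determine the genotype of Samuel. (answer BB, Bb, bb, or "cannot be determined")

cannot be determined

Samuel's phenotype allows BB or Bb, and no parent or child forces a single allele at both positions; consistent genotype assignments exist with Samuel as BB or Bb.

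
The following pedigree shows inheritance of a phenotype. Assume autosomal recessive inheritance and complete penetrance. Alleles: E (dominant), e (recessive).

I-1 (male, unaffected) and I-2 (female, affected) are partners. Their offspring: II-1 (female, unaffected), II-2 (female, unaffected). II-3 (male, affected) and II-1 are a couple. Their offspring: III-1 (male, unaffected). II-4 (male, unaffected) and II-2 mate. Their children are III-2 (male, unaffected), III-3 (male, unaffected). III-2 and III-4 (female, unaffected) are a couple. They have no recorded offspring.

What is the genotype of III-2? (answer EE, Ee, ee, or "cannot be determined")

III-2's phenotype allows EE or Ee, and no parent or child forces a single allele at both positions; consistent genotype assignments exist with III-2 as EE or Ee.

cannot be determined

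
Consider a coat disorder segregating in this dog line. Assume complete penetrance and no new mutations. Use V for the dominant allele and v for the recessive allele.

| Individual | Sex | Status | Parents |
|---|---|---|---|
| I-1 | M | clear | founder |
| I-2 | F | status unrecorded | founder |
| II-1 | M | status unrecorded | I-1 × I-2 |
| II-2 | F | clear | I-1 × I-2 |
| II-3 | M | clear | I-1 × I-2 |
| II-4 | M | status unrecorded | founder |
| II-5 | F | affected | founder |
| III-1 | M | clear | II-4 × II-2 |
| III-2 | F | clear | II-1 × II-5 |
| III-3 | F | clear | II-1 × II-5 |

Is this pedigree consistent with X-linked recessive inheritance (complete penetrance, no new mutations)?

Yes

A consistent assignment under X-linked recessive exists: I-1 X^V Y, I-2 X^V X^V, II-1 X^V Y, II-2 X^V X^V, II-3 X^V Y, II-4 X^V Y, II-5 X^v X^v, III-1 X^V Y, III-2 X^V X^v, III-3 X^V X^v.
In this assignment every recorded phenotype matches its genotype and every non-founder's genotype is obtainable from its parents' genotypes, so the pedigree is consistent.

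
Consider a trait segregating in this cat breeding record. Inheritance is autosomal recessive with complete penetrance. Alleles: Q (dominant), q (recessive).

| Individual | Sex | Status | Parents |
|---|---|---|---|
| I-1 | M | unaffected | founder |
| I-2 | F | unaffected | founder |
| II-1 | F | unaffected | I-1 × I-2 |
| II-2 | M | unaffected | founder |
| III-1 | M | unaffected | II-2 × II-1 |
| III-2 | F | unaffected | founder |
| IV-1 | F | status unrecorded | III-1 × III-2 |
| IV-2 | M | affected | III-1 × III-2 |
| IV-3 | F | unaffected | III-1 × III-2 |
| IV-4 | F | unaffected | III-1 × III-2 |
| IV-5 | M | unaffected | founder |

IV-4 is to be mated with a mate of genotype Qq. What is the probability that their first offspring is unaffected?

III-1 is unaffected so carries Q and passed q to IV-2 (qq), so III-1 is Qq.
III-2 is unaffected so carries Q and passed q to IV-2 (qq), so III-2 is Qq.
IV-4 is an unaffected offspring of III-1 (Qq) × III-2 (Qq), whose cross gives 1/4 QQ : 1/2 Qq : 1/4 qq; conditioning on being unaffected, IV-4 is QQ with probability 1/3, Qq with probability 2/3.
Summing over parental genotype combinations, P(offspring is unaffected) = 1/3·1 + 2/3·3/4 = 5/6.

5/6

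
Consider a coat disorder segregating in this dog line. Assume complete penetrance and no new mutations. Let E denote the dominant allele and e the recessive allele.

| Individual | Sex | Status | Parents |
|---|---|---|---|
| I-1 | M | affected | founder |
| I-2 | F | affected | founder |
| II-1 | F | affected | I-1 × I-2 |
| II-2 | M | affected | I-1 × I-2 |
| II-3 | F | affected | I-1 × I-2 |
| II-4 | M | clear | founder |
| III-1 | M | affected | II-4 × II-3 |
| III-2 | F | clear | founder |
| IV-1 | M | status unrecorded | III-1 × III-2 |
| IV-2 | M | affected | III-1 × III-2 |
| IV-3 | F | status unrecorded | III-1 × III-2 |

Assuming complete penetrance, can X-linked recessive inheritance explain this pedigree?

Yes

A consistent assignment under X-linked recessive exists: I-1 X^e Y, I-2 X^e X^e, II-1 X^e X^e, II-2 X^e Y, II-3 X^e X^e, II-4 X^E Y, III-1 X^e Y, III-2 X^E X^e, IV-1 X^E Y, IV-2 X^e Y, IV-3 X^E X^e.
In this assignment every recorded phenotype matches its genotype and every non-founder's genotype is obtainable from its parents' genotypes, so the pedigree is consistent.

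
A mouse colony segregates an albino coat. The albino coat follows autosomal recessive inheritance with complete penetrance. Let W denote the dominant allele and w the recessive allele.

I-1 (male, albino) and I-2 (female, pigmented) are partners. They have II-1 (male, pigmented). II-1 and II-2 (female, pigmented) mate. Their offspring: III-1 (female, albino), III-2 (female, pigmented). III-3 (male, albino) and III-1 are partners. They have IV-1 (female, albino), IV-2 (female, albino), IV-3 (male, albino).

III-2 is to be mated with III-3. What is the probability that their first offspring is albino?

1/3

II-1 is pigmented so carries W and received w from I-1 (ww), so II-1 is Ww.
II-2 is pigmented so carries W and passed w to III-1 (ww), so II-2 is Ww.
III-2 is a pigmented offspring of II-1 (Ww) × II-2 (Ww), whose cross gives 1/4 WW : 1/2 Ww : 1/4 ww; conditioning on being pigmented, III-2 is WW with probability 1/3, Ww with probability 2/3.
III-3 is albino, so III-3 is ww.
Summing over parental genotype combinations, P(offspring is albino) = 2/3·1/2 = 1/3.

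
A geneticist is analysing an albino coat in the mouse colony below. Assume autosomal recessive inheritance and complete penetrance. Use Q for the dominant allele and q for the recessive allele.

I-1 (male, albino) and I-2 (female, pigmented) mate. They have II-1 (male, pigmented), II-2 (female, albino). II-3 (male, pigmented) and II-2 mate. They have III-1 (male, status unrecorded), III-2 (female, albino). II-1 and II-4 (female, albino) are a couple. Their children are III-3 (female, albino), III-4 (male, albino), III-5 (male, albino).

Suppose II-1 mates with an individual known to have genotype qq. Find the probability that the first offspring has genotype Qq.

1/2

II-1 is pigmented so carries Q and received q from I-1 (qq), so II-1 is Qq.
The cross gives 1/2 Qq : 1/2 qq, so P(offspring has genotype Qq) = 1/2.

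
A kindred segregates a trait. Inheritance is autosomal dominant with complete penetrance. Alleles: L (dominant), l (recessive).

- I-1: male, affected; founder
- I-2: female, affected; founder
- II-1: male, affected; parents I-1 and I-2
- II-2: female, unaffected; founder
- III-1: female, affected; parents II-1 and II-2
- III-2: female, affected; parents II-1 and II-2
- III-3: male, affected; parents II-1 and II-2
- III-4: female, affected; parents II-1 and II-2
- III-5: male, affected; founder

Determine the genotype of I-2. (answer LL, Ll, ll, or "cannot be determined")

cannot be determined

I-2's phenotype allows LL or Ll, and no parent or child forces a single allele at both positions; consistent genotype assignments exist with I-2 as LL or Ll.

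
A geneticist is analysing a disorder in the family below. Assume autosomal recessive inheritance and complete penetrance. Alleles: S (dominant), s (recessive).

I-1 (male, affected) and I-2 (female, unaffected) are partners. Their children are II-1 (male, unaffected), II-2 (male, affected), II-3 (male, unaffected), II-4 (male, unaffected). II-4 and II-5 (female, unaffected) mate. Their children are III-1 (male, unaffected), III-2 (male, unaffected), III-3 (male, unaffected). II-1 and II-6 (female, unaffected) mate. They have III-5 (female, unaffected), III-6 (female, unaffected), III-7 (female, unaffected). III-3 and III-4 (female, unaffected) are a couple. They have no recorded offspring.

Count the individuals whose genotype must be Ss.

Obligate heterozygotes: I-2 is unaffected so carries S and passed s to II-2 (ss), so I-2 is Ss; II-1 is unaffected so carries S and received s from I-1 (ss), so II-1 is Ss; II-3 is unaffected so carries S and received s from I-1 (ss), so II-3 is Ss; II-4 is unaffected so carries S and received s from I-1 (ss), so II-4 is Ss.
Every other individual is either homozygous by phenotype or has at least one consistent homozygous assignment, so the count is 4.

4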